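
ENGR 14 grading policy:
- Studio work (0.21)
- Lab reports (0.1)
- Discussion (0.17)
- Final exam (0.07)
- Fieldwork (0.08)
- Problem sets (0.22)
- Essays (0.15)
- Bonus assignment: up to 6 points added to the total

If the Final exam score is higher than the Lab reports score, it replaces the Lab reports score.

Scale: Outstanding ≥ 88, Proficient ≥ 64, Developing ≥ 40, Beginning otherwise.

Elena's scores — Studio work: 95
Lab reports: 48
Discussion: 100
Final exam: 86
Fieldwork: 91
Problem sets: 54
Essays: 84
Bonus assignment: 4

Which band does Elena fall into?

Final exam (86) > Lab reports (48), so Lab reports counts as 86.
Weighted total:
  Studio work 95 × 0.21 = 19.95
  Lab reports 86 × 0.1 = 8.6
  Discussion 100 × 0.17 = 17
  Final exam 86 × 0.07 = 6.02
  Fieldwork 91 × 0.08 = 7.28
  Problem sets 54 × 0.22 = 11.88
  Essays 84 × 0.15 = 12.6
Sum = 83.33
Bonus assignment: 83.33 + 4 = 87.33
87.33 is ≥ 64 and < 88 → Proficient

Proficient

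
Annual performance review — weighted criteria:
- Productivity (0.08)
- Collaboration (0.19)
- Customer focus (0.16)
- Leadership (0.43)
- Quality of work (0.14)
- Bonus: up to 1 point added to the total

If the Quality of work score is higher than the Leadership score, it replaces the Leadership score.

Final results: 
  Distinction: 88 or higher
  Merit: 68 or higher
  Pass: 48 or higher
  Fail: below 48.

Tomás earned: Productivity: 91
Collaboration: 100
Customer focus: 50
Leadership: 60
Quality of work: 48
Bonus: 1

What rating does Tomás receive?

Quality of work (48) ≤ Leadership (60), so Leadership stays at 60.
Weighted total:
  Productivity 91 × 0.08 = 7.28
  Collaboration 100 × 0.19 = 19
  Customer focus 50 × 0.16 = 8
  Leadership 60 × 0.43 = 25.8
  Quality of work 48 × 0.14 = 6.72
Sum = 66.8
Bonus: 66.8 + 1 = 67.8
67.8 is ≥ 48 and < 68 → Pass

Pass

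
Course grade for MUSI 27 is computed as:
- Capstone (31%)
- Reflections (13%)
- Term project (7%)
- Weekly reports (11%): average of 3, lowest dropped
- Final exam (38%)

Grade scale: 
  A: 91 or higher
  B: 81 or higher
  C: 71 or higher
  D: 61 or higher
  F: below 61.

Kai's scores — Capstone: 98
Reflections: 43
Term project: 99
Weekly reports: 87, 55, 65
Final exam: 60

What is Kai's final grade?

C

Weekly reports: drop 55 → average of remaining 2 = 152/2 = 76
Weighted total:
  Capstone 98 × 0.31 = 30.38
  Reflections 43 × 0.13 = 5.59
  Term project 99 × 0.07 = 6.93
  Weekly reports 76 × 0.11 = 8.36
  Final exam 60 × 0.38 = 22.8
Sum = 74.06
74.06 is ≥ 71 and < 81 → C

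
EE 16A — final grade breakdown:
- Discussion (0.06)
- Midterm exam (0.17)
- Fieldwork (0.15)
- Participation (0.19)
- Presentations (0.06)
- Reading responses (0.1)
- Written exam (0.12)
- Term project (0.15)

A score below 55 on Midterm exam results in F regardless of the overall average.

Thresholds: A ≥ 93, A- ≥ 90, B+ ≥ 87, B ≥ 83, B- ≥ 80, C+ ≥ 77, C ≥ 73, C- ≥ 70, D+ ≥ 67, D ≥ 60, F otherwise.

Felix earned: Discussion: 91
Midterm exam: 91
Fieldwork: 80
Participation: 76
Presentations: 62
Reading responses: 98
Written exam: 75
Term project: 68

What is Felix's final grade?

B-

Midterm exam score 91 ≥ 55: minimum met.
Weighted total:
  Discussion 91 × 0.06 = 5.46
  Midterm exam 91 × 0.17 = 15.47
  Fieldwork 80 × 0.15 = 12
  Participation 76 × 0.19 = 14.44
  Presentations 62 × 0.06 = 3.72
  Reading responses 98 × 0.1 = 9.8
  Written exam 75 × 0.12 = 9
  Term project 68 × 0.15 = 10.2
Sum = 80.09
80.09 is ≥ 80 and < 83 → B-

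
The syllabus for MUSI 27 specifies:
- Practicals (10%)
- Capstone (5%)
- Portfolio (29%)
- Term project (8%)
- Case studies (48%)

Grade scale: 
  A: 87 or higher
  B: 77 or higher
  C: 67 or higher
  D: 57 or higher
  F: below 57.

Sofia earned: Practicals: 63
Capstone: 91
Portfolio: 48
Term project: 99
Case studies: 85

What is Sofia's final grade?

C

Weighted total:
  Practicals 63 × 0.1 = 6.3
  Capstone 91 × 0.05 = 4.55
  Portfolio 48 × 0.29 = 13.92
  Term project 99 × 0.08 = 7.92
  Case studies 85 × 0.48 = 40.8
Sum = 73.49
73.49 is ≥ 67 and < 77 → C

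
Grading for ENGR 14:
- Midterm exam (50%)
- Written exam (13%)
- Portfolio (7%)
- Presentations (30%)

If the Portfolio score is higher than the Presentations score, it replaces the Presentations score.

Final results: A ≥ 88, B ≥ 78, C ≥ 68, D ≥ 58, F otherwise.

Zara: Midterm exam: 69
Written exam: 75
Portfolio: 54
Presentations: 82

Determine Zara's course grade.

C

Portfolio (54) ≤ Presentations (82), so Presentations stays at 82.
Weighted total:
  Midterm exam 69 × 0.5 = 34.5
  Written exam 75 × 0.13 = 9.75
  Portfolio 54 × 0.07 = 3.78
  Presentations 82 × 0.3 = 24.6
Sum = 72.63
72.63 is ≥ 68 and < 78 → C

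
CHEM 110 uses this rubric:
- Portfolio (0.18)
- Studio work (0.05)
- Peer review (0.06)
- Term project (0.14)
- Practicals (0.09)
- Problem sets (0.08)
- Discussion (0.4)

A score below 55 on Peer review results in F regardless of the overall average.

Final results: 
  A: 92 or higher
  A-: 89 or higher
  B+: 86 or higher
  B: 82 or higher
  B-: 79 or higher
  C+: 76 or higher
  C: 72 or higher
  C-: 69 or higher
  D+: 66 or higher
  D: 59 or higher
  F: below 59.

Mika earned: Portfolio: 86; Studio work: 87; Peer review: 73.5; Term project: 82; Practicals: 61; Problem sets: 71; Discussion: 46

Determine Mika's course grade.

Peer review score 73.5 ≥ 55: minimum met.
Weighted total:
  Portfolio 86 × 0.18 = 15.48
  Studio work 87 × 0.05 = 4.35
  Peer review 73.5 × 0.06 = 4.41
  Term project 82 × 0.14 = 11.48
  Practicals 61 × 0.09 = 5.49
  Problem sets 71 × 0.08 = 5.68
  Discussion 46 × 0.4 = 18.4
Sum = 65.29
65.29 is ≥ 59 and < 66 → D

D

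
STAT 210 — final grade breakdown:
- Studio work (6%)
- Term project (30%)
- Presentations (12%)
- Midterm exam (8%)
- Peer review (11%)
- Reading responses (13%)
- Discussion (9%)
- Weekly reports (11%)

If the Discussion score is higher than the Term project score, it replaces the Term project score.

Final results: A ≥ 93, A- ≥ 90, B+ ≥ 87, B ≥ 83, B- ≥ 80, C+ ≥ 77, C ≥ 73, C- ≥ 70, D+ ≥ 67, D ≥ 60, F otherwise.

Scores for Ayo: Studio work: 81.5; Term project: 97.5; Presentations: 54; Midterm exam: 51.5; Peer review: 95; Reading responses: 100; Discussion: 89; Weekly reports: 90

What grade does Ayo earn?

Discussion (89) ≤ Term project (97.5), so Term project stays at 97.5.
Weighted total:
  Studio work 81.5 × 0.06 = 4.89
  Term project 97.5 × 0.3 = 29.25
  Presentations 54 × 0.12 = 6.48
  Midterm exam 51.5 × 0.08 = 4.12
  Peer review 95 × 0.11 = 10.45
  Reading responses 100 × 0.13 = 13
  Discussion 89 × 0.09 = 8.01
  Weekly reports 90 × 0.11 = 9.9
Sum = 86.1
86.1 is ≥ 83 and < 87 → B

B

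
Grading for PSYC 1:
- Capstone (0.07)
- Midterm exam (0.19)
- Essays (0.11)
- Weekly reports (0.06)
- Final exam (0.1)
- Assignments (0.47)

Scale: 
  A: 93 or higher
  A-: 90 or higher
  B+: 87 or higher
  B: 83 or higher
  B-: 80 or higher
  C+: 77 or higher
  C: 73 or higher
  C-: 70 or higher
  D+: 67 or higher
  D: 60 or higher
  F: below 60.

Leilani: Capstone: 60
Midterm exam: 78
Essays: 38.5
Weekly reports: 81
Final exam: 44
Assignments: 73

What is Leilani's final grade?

D

Weighted total:
  Capstone 60 × 0.07 = 4.2
  Midterm exam 78 × 0.19 = 14.82
  Essays 38.5 × 0.11 = 4.235
  Weekly reports 81 × 0.06 = 4.86
  Final exam 44 × 0.1 = 4.4
  Assignments 73 × 0.47 = 34.31
Sum = 66.825
66.825 is ≥ 60 and < 67 → D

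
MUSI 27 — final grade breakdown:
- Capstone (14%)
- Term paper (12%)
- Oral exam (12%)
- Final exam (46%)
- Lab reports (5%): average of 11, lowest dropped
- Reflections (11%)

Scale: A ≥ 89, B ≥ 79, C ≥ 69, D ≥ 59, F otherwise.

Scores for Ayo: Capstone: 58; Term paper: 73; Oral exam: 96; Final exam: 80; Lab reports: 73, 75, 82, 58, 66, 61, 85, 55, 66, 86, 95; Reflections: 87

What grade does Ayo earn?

Lab reports: drop 55 → average of remaining 10 = 747/10 = 74.7
Weighted total:
  Capstone 58 × 0.14 = 8.12
  Term paper 73 × 0.12 = 8.76
  Oral exam 96 × 0.12 = 11.52
  Final exam 80 × 0.46 = 36.8
  Lab reports 74.7 × 0.05 = 3.735
  Reflections 87 × 0.11 = 9.57
Sum = 78.505
78.505 is ≥ 69 and < 79 → C

C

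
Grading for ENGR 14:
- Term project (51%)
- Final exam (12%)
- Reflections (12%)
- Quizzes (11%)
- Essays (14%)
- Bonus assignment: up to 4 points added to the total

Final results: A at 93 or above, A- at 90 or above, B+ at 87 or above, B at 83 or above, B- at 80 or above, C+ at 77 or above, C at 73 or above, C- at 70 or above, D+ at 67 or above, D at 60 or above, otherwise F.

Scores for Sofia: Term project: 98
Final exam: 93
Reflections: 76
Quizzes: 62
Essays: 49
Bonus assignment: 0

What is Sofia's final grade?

Weighted total:
  Term project 98 × 0.51 = 49.98
  Final exam 93 × 0.12 = 11.16
  Reflections 76 × 0.12 = 9.12
  Quizzes 62 × 0.11 = 6.82
  Essays 49 × 0.14 = 6.86
Sum = 83.94
Bonus assignment: 83.94 + 0 = 83.94
83.94 is ≥ 83 and < 87 → B

B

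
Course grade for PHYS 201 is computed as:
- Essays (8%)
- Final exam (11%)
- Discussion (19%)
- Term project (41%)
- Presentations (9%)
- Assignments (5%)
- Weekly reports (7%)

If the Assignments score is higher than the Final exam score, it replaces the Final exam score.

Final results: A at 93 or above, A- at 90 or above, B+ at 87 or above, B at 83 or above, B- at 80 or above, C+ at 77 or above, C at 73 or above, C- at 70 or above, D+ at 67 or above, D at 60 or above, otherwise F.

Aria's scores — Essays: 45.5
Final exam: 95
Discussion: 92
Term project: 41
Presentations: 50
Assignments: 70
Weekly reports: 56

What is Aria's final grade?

Assignments (70) ≤ Final exam (95), so Final exam stays at 95.
Weighted total:
  Essays 45.5 × 0.08 = 3.64
  Final exam 95 × 0.11 = 10.45
  Discussion 92 × 0.19 = 17.48
  Term project 41 × 0.41 = 16.81
  Presentations 50 × 0.09 = 4.5
  Assignments 70 × 0.05 = 3.5
  Weekly reports 56 × 0.07 = 3.92
Sum = 60.3
60.3 is ≥ 60 and < 67 → D

D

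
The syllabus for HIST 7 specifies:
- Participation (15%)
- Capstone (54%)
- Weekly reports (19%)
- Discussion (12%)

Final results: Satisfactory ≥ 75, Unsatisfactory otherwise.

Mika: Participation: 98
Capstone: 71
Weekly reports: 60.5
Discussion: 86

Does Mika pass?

Unsatisfactory

Weighted total:
  Participation 98 × 0.15 = 14.7
  Capstone 71 × 0.54 = 38.34
  Weekly reports 60.5 × 0.19 = 11.495
  Discussion 86 × 0.12 = 10.32
Sum = 74.855
74.855 < 75 → Unsatisfactory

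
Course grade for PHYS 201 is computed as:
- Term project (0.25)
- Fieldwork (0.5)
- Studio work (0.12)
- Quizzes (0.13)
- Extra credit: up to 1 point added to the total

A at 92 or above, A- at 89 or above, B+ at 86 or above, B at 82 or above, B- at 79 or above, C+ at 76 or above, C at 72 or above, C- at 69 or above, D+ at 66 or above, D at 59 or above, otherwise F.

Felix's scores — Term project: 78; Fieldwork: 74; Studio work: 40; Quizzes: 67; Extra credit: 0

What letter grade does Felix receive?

Weighted total:
  Term project 78 × 0.25 = 19.5
  Fieldwork 74 × 0.5 = 37
  Studio work 40 × 0.12 = 4.8
  Quizzes 67 × 0.13 = 8.71
Sum = 70.01
Extra credit: 70.01 + 0 = 70.01
70.01 is ≥ 69 and < 72 → C-

C-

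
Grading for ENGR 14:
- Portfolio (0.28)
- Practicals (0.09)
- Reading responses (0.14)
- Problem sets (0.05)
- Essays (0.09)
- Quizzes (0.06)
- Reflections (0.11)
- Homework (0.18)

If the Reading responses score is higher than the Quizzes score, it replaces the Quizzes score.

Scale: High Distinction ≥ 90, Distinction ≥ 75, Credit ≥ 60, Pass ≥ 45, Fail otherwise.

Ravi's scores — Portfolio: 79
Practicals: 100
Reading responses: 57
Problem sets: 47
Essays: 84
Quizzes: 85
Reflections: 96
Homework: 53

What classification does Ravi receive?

Credit

Reading responses (57) ≤ Quizzes (85), so Quizzes stays at 85.
Weighted total:
  Portfolio 79 × 0.28 = 22.12
  Practicals 100 × 0.09 = 9
  Reading responses 57 × 0.14 = 7.98
  Problem sets 47 × 0.05 = 2.35
  Essays 84 × 0.09 = 7.56
  Quizzes 85 × 0.06 = 5.1
  Reflections 96 × 0.11 = 10.56
  Homework 53 × 0.18 = 9.54
Sum = 74.21
74.21 is ≥ 60 and < 75 → Credit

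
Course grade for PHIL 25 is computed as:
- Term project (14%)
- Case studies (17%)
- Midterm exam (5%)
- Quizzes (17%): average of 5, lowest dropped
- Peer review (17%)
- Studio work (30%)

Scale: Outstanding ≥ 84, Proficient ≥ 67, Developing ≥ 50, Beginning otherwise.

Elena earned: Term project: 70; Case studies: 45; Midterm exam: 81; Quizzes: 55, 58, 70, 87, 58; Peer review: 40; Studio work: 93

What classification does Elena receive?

Quizzes: drop 55 → average of remaining 4 = 273/4 = 68.25
Weighted total:
  Term project 70 × 0.14 = 9.8
  Case studies 45 × 0.17 = 7.65
  Midterm exam 81 × 0.05 = 4.05
  Quizzes 68.25 × 0.17 = 11.6025
  Peer review 40 × 0.17 = 6.8
  Studio work 93 × 0.3 = 27.9
Sum = 67.8025
67.8025 is ≥ 67 and < 84 → Proficient

Proficient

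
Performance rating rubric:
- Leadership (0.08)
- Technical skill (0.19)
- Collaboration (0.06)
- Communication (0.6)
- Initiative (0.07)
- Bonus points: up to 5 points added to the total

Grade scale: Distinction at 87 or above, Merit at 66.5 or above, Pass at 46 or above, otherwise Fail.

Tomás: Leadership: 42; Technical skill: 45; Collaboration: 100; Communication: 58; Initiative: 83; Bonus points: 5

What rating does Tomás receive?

Weighted total:
  Leadership 42 × 0.08 = 3.36
  Technical skill 45 × 0.19 = 8.55
  Collaboration 100 × 0.06 = 6
  Communication 58 × 0.6 = 34.8
  Initiative 83 × 0.07 = 5.81
Sum = 58.52
Bonus points: 58.52 + 5 = 63.52
63.52 is ≥ 46 and < 66.5 → Pass

Pass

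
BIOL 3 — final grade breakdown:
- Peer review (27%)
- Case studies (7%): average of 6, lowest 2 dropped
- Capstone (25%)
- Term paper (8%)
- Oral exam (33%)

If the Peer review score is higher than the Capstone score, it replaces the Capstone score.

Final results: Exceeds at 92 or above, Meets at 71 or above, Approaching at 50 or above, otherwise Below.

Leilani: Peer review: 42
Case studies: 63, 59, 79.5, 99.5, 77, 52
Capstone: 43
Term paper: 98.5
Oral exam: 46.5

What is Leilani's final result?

Approaching

Case studies: drop 52, 59 → average of remaining 4 = 319/4 = 79.75
Peer review (42) ≤ Capstone (43), so Capstone stays at 43.
Weighted total:
  Peer review 42 × 0.27 = 11.34
  Case studies 79.75 × 0.07 = 5.5825
  Capstone 43 × 0.25 = 10.75
  Term paper 98.5 × 0.08 = 7.88
  Oral exam 46.5 × 0.33 = 15.345
Sum = 50.8975
50.8975 is ≥ 50 and < 71 → Approaching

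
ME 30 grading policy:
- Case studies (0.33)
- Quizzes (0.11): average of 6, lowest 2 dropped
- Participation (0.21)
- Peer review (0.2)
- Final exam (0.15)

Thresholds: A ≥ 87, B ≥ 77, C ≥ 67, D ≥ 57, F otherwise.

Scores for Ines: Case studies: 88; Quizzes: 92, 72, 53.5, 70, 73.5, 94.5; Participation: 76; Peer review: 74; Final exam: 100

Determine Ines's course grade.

Quizzes: drop 53.5, 70 → average of remaining 4 = 332/4 = 83
Weighted total:
  Case studies 88 × 0.33 = 29.04
  Quizzes 83 × 0.11 = 9.13
  Participation 76 × 0.21 = 15.96
  Peer review 74 × 0.2 = 14.8
  Final exam 100 × 0.15 = 15
Sum = 83.93
83.93 is ≥ 77 and < 87 → B

B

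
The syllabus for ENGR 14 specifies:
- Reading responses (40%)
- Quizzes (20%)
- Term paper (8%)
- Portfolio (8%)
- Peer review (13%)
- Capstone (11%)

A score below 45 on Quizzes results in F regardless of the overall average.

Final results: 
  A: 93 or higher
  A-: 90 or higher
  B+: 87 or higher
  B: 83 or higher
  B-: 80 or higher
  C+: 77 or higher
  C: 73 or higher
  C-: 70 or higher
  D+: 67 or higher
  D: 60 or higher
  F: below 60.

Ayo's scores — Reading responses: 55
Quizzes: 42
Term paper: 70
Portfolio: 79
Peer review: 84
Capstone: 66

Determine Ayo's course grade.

F

Quizzes score 42 < 45: minimum not met.
Weighted total:
  Reading responses 55 × 0.4 = 22
  Quizzes 42 × 0.2 = 8.4
  Term paper 70 × 0.08 = 5.6
  Portfolio 79 × 0.08 = 6.32
  Peer review 84 × 0.13 = 10.92
  Capstone 66 × 0.11 = 7.26
Sum = 60.5
Because the Quizzes minimum was not met, the result is F.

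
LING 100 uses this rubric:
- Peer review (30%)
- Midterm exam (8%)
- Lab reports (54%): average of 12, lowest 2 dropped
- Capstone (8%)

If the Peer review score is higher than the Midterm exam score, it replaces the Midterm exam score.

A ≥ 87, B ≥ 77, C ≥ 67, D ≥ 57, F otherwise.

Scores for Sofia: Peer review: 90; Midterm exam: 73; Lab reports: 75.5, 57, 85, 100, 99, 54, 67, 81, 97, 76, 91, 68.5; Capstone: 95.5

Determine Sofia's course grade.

Lab reports: drop 54, 57 → average of remaining 10 = 840/10 = 84
Peer review (90) > Midterm exam (73), so Midterm exam counts as 90.
Weighted total:
  Peer review 90 × 0.3 = 27
  Midterm exam 90 × 0.08 = 7.2
  Lab reports 84 × 0.54 = 45.36
  Capstone 95.5 × 0.08 = 7.64
Sum = 87.2
87.2 ≥ 87 → A

A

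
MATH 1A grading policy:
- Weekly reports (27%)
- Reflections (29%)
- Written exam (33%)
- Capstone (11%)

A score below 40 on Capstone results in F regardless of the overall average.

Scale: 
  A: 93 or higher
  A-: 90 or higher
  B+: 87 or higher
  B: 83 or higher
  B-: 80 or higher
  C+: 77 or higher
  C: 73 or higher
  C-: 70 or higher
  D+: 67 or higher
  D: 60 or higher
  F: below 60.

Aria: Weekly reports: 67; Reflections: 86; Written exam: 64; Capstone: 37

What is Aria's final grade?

Capstone score 37 < 40: minimum not met.
Weighted total:
  Weekly reports 67 × 0.27 = 18.09
  Reflections 86 × 0.29 = 24.94
  Written exam 64 × 0.33 = 21.12
  Capstone 37 × 0.11 = 4.07
Sum = 68.22
Because the Capstone minimum was not met, the result is F.

F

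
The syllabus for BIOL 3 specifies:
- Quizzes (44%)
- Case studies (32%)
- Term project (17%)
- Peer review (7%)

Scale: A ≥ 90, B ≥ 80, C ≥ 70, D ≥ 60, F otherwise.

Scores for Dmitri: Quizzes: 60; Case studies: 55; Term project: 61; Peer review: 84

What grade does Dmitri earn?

Weighted total:
  Quizzes 60 × 0.44 = 26.4
  Case studies 55 × 0.32 = 17.6
  Term project 61 × 0.17 = 10.37
  Peer review 84 × 0.07 = 5.88
Sum = 60.25
60.25 is ≥ 60 and < 70 → D

D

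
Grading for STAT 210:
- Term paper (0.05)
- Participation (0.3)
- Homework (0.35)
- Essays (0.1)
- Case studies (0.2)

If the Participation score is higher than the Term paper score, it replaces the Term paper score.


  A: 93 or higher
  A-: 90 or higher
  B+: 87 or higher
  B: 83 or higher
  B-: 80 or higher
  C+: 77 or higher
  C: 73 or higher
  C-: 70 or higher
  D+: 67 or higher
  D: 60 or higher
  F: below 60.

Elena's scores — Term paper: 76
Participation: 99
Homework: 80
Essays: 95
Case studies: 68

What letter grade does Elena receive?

Participation (99) > Term paper (76), so Term paper counts as 99.
Weighted total:
  Term paper 99 × 0.05 = 4.95
  Participation 99 × 0.3 = 29.7
  Homework 80 × 0.35 = 28
  Essays 95 × 0.1 = 9.5
  Case studies 68 × 0.2 = 13.6
Sum = 85.75
85.75 is ≥ 83 and < 87 → B

B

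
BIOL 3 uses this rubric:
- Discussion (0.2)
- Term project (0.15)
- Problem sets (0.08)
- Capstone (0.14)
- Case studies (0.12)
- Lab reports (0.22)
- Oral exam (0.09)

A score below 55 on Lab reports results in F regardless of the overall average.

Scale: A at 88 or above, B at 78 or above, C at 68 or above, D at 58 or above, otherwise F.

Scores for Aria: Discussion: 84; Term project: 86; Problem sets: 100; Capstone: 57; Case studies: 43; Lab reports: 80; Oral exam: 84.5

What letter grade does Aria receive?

C

Lab reports score 80 ≥ 55: minimum met.
Weighted total:
  Discussion 84 × 0.2 = 16.8
  Term project 86 × 0.15 = 12.9
  Problem sets 100 × 0.08 = 8
  Capstone 57 × 0.14 = 7.98
  Case studies 43 × 0.12 = 5.16
  Lab reports 80 × 0.22 = 17.6
  Oral exam 84.5 × 0.09 = 7.605
Sum = 76.045
76.045 is ≥ 68 and < 78 → C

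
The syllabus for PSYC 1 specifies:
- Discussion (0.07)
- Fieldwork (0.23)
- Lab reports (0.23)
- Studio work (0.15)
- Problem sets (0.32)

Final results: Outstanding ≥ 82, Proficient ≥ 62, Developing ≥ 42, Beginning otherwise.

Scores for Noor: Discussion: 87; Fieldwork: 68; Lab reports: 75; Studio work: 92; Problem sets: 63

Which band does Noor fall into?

Weighted total:
  Discussion 87 × 0.07 = 6.09
  Fieldwork 68 × 0.23 = 15.64
  Lab reports 75 × 0.23 = 17.25
  Studio work 92 × 0.15 = 13.8
  Problem sets 63 × 0.32 = 20.16
Sum = 72.94
72.94 is ≥ 62 and < 82 → Proficient

Proficient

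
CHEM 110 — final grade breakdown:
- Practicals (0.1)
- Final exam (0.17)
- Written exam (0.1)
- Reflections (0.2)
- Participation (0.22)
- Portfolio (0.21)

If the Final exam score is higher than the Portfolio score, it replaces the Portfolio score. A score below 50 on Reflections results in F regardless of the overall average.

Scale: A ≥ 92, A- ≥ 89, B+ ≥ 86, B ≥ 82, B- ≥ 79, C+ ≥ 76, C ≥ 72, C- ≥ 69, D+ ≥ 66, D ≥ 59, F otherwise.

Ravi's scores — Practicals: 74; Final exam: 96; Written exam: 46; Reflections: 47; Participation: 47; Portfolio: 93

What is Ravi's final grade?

Final exam (96) > Portfolio (93), so Portfolio counts as 96.
Reflections score 47 < 50: minimum not met.
Weighted total:
  Practicals 74 × 0.1 = 7.4
  Final exam 96 × 0.17 = 16.32
  Written exam 46 × 0.1 = 4.6
  Reflections 47 × 0.2 = 9.4
  Participation 47 × 0.22 = 10.34
  Portfolio 96 × 0.21 = 20.16
Sum = 68.22
Because the Reflections minimum was not met, the result is F.

F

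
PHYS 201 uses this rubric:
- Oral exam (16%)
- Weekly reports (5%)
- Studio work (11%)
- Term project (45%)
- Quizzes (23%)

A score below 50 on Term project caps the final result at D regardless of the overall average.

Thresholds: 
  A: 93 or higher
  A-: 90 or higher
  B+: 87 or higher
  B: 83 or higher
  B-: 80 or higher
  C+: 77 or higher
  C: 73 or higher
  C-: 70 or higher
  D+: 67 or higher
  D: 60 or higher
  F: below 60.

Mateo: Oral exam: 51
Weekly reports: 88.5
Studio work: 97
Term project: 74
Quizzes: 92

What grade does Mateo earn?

Term project score 74 ≥ 50: minimum met.
Weighted total:
  Oral exam 51 × 0.16 = 8.16
  Weekly reports 88.5 × 0.05 = 4.425
  Studio work 97 × 0.11 = 10.67
  Term project 74 × 0.45 = 33.3
  Quizzes 92 × 0.23 = 21.16
Sum = 77.715
77.715 is ≥ 77 and < 80 → C+

C+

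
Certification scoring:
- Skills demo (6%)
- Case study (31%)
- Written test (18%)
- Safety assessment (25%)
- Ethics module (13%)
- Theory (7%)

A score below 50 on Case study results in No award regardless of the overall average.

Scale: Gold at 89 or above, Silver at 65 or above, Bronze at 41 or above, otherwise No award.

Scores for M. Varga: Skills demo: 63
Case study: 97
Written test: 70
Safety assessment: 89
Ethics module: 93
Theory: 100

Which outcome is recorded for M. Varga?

Case study score 97 ≥ 50: minimum met.
Weighted total:
  Skills demo 63 × 0.06 = 3.78
  Case study 97 × 0.31 = 30.07
  Written test 70 × 0.18 = 12.6
  Safety assessment 89 × 0.25 = 22.25
  Ethics module 93 × 0.13 = 12.09
  Theory 100 × 0.07 = 7
Sum = 87.79
87.79 is ≥ 65 and < 89 → Silver

Silver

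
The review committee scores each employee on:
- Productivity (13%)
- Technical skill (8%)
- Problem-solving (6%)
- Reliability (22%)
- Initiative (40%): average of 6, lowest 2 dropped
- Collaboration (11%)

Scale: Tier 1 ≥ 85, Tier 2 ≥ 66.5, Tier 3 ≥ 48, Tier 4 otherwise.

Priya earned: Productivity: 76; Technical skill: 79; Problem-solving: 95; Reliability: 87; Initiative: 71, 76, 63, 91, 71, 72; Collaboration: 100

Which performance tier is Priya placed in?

Initiative: drop 63, 71 → average of remaining 4 = 310/4 = 77.5
Weighted total:
  Productivity 76 × 0.13 = 9.88
  Technical skill 79 × 0.08 = 6.32
  Problem-solving 95 × 0.06 = 5.7
  Reliability 87 × 0.22 = 19.14
  Initiative 77.5 × 0.4 = 31
  Collaboration 100 × 0.11 = 11
Sum = 83.04
83.04 is ≥ 66.5 and < 85 → Tier 2

Tier 2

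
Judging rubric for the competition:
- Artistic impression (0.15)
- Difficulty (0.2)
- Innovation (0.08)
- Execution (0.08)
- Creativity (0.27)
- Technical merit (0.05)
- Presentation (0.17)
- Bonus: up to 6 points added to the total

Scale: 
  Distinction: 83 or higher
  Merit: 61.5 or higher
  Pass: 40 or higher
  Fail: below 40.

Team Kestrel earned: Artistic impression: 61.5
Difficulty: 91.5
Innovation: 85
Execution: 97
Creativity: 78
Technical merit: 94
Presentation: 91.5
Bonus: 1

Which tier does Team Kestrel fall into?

Distinction

Weighted total:
  Artistic impression 61.5 × 0.15 = 9.225
  Difficulty 91.5 × 0.2 = 18.3
  Innovation 85 × 0.08 = 6.8
  Execution 97 × 0.08 = 7.76
  Creativity 78 × 0.27 = 21.06
  Technical merit 94 × 0.05 = 4.7
  Presentation 91.5 × 0.17 = 15.555
Sum = 83.4
Bonus: 83.4 + 1 = 84.4
84.4 ≥ 83 → Distinction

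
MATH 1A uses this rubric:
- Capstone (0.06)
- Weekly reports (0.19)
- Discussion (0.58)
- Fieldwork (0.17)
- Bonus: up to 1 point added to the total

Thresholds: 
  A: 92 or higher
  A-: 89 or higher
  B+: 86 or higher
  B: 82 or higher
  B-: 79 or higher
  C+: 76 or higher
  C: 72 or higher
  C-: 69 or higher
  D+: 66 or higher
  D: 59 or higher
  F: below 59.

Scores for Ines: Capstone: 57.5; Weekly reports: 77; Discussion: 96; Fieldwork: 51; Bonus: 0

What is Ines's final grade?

B

Weighted total:
  Capstone 57.5 × 0.06 = 3.45
  Weekly reports 77 × 0.19 = 14.63
  Discussion 96 × 0.58 = 55.68
  Fieldwork 51 × 0.17 = 8.67
Sum = 82.43
Bonus: 82.43 + 0 = 82.43
82.43 is ≥ 82 and < 86 → B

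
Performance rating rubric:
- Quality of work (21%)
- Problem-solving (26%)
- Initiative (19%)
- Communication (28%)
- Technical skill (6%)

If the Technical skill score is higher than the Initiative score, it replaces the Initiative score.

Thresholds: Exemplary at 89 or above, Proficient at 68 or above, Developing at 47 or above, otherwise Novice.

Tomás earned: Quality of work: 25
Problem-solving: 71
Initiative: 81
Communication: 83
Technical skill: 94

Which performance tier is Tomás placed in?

Technical skill (94) > Initiative (81), so Initiative counts as 94.
Weighted total:
  Quality of work 25 × 0.21 = 5.25
  Problem-solving 71 × 0.26 = 18.46
  Initiative 94 × 0.19 = 17.86
  Communication 83 × 0.28 = 23.24
  Technical skill 94 × 0.06 = 5.64
Sum = 70.45
70.45 is ≥ 68 and < 89 → Proficient

Proficient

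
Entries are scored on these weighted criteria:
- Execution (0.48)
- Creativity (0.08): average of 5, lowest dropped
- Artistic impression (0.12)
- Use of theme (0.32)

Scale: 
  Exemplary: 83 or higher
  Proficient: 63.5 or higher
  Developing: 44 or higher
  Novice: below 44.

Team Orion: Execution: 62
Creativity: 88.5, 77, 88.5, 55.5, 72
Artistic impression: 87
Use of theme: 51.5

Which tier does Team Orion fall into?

Creativity: drop 55.5 → average of remaining 4 = 326/4 = 81.5
Weighted total:
  Execution 62 × 0.48 = 29.76
  Creativity 81.5 × 0.08 = 6.52
  Artistic impression 87 × 0.12 = 10.44
  Use of theme 51.5 × 0.32 = 16.48
Sum = 63.2
63.2 is ≥ 44 and < 63.5 → Developing

Developing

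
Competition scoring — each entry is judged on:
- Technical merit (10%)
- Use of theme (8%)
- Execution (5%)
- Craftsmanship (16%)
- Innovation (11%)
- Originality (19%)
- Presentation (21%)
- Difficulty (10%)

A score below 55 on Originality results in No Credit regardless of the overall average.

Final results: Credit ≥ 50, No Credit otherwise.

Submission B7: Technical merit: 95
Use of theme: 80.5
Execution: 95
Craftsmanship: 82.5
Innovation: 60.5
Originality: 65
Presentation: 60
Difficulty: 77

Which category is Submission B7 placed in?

Credit

Originality score 65 ≥ 55: minimum met.
Weighted total:
  Technical merit 95 × 0.1 = 9.5
  Use of theme 80.5 × 0.08 = 6.44
  Execution 95 × 0.05 = 4.75
  Craftsmanship 82.5 × 0.16 = 13.2
  Innovation 60.5 × 0.11 = 6.655
  Originality 65 × 0.19 = 12.35
  Presentation 60 × 0.21 = 12.6
  Difficulty 77 × 0.1 = 7.7
Sum = 73.195
73.195 ≥ 50 → Credit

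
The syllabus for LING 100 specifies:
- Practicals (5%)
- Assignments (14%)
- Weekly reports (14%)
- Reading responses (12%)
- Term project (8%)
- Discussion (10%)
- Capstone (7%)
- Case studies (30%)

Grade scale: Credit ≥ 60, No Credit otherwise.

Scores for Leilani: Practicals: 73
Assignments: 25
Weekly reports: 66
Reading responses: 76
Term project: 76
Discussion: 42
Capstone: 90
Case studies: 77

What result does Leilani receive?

Credit

Weighted total:
  Practicals 73 × 0.05 = 3.65
  Assignments 25 × 0.14 = 3.5
  Weekly reports 66 × 0.14 = 9.24
  Reading responses 76 × 0.12 = 9.12
  Term project 76 × 0.08 = 6.08
  Discussion 42 × 0.1 = 4.2
  Capstone 90 × 0.07 = 6.3
  Case studies 77 × 0.3 = 23.1
Sum = 65.19
65.19 ≥ 60 → Credit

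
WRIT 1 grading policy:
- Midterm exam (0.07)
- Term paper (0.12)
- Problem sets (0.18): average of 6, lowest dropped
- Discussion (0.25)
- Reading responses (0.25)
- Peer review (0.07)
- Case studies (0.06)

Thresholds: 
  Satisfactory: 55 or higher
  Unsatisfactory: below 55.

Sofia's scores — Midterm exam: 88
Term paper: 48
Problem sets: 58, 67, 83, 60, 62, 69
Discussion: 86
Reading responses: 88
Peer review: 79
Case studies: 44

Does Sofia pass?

Satisfactory

Problem sets: drop 58 → average of remaining 5 = 341/5 = 68.2
Weighted total:
  Midterm exam 88 × 0.07 = 6.16
  Term paper 48 × 0.12 = 5.76
  Problem sets 68.2 × 0.18 = 12.276
  Discussion 86 × 0.25 = 21.5
  Reading responses 88 × 0.25 = 22
  Peer review 79 × 0.07 = 5.53
  Case studies 44 × 0.06 = 2.64
Sum = 75.866
75.866 ≥ 55 → Satisfactory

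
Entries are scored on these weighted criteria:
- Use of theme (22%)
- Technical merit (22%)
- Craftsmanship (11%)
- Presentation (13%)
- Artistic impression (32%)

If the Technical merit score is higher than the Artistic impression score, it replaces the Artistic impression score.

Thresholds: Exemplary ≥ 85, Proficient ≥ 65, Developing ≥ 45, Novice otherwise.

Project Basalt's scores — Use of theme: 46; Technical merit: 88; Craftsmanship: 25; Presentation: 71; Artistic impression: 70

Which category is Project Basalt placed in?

Technical merit (88) > Artistic impression (70), so Artistic impression counts as 88.
Weighted total:
  Use of theme 46 × 0.22 = 10.12
  Technical merit 88 × 0.22 = 19.36
  Craftsmanship 25 × 0.11 = 2.75
  Presentation 71 × 0.13 = 9.23
  Artistic impression 88 × 0.32 = 28.16
Sum = 69.62
69.62 is ≥ 65 and < 85 → Proficient

Proficient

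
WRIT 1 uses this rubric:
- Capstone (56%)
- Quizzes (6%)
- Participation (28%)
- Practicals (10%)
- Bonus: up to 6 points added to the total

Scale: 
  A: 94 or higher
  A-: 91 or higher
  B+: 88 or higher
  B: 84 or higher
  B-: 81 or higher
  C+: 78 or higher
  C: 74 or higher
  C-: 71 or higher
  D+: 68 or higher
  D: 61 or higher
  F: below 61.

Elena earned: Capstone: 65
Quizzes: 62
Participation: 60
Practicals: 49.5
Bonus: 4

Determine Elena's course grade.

Weighted total:
  Capstone 65 × 0.56 = 36.4
  Quizzes 62 × 0.06 = 3.72
  Participation 60 × 0.28 = 16.8
  Practicals 49.5 × 0.1 = 4.95
Sum = 61.87
Bonus: 61.87 + 4 = 65.87
65.87 is ≥ 61 and < 68 → D

D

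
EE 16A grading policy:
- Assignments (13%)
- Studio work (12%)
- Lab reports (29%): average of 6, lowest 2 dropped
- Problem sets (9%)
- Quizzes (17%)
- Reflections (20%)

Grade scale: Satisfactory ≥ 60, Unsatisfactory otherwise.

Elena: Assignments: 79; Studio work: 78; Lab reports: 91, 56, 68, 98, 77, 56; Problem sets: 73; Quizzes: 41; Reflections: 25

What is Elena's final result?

Satisfactory

Lab reports: drop 56, 56 → average of remaining 4 = 334/4 = 83.5
Weighted total:
  Assignments 79 × 0.13 = 10.27
  Studio work 78 × 0.12 = 9.36
  Lab reports 83.5 × 0.29 = 24.215
  Problem sets 73 × 0.09 = 6.57
  Quizzes 41 × 0.17 = 6.97
  Reflections 25 × 0.2 = 5
Sum = 62.385
62.385 ≥ 60 → Satisfactory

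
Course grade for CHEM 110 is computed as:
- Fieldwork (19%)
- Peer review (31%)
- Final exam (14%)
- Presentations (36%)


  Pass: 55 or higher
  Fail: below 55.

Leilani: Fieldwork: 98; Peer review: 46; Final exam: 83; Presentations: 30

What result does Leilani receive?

Pass

Weighted total:
  Fieldwork 98 × 0.19 = 18.62
  Peer review 46 × 0.31 = 14.26
  Final exam 83 × 0.14 = 11.62
  Presentations 30 × 0.36 = 10.8
Sum = 55.3
55.3 ≥ 55 → Pass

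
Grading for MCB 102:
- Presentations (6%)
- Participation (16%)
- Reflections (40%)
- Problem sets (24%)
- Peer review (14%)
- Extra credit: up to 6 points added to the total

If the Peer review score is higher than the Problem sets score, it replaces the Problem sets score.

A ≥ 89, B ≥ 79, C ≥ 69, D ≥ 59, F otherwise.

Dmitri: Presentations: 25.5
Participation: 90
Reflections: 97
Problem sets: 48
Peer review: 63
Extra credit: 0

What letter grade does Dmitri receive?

C

Peer review (63) > Problem sets (48), so Problem sets counts as 63.
Weighted total:
  Presentations 25.5 × 0.06 = 1.53
  Participation 90 × 0.16 = 14.4
  Reflections 97 × 0.4 = 38.8
  Problem sets 63 × 0.24 = 15.12
  Peer review 63 × 0.14 = 8.82
Sum = 78.67
Extra credit: 78.67 + 0 = 78.67
78.67 is ≥ 69 and < 79 → C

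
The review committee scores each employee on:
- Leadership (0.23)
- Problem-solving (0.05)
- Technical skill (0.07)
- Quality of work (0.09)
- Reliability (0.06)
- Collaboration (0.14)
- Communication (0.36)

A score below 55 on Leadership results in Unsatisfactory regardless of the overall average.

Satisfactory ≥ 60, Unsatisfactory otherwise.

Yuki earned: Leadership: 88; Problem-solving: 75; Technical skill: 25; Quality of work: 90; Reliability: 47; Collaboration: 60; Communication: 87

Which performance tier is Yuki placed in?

Leadership score 88 ≥ 55: minimum met.
Weighted total:
  Leadership 88 × 0.23 = 20.24
  Problem-solving 75 × 0.05 = 3.75
  Technical skill 25 × 0.07 = 1.75
  Quality of work 90 × 0.09 = 8.1
  Reliability 47 × 0.06 = 2.82
  Collaboration 60 × 0.14 = 8.4
  Communication 87 × 0.36 = 31.32
Sum = 76.38
76.38 ≥ 60 → Satisfactory

Satisfactory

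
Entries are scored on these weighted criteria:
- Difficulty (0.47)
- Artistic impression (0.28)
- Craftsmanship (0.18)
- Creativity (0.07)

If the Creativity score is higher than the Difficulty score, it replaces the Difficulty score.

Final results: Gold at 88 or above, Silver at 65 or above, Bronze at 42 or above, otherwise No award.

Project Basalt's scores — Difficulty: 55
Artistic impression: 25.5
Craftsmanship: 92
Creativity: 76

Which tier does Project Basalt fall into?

Creativity (76) > Difficulty (55), so Difficulty counts as 76.
Weighted total:
  Difficulty 76 × 0.47 = 35.72
  Artistic impression 25.5 × 0.28 = 7.14
  Craftsmanship 92 × 0.18 = 16.56
  Creativity 76 × 0.07 = 5.32
Sum = 64.74
64.74 is ≥ 42 and < 65 → Bronze

Bronze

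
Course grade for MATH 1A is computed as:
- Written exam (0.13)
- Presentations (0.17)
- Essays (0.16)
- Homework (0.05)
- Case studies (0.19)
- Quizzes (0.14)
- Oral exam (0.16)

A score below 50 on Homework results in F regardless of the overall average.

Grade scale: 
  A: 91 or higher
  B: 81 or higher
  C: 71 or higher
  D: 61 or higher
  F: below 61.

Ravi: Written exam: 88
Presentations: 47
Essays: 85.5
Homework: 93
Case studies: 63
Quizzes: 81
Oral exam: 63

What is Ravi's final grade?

C

Homework score 93 ≥ 50: minimum met.
Weighted total:
  Written exam 88 × 0.13 = 11.44
  Presentations 47 × 0.17 = 7.99
  Essays 85.5 × 0.16 = 13.68
  Homework 93 × 0.05 = 4.65
  Case studies 63 × 0.19 = 11.97
  Quizzes 81 × 0.14 = 11.34
  Oral exam 63 × 0.16 = 10.08
Sum = 71.15
71.15 is ≥ 71 and < 81 → C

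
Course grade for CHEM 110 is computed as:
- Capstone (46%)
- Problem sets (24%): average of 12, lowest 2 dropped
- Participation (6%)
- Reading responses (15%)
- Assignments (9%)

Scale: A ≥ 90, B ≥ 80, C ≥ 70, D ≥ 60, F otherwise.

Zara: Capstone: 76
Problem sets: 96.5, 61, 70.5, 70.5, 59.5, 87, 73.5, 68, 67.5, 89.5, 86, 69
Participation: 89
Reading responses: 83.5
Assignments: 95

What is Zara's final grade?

Problem sets: drop 59.5, 61 → average of remaining 10 = 778/10 = 77.8
Weighted total:
  Capstone 76 × 0.46 = 34.96
  Problem sets 77.8 × 0.24 = 18.672
  Participation 89 × 0.06 = 5.34
  Reading responses 83.5 × 0.15 = 12.525
  Assignments 95 × 0.09 = 8.55
Sum = 80.047
80.047 is ≥ 80 and < 90 → B

B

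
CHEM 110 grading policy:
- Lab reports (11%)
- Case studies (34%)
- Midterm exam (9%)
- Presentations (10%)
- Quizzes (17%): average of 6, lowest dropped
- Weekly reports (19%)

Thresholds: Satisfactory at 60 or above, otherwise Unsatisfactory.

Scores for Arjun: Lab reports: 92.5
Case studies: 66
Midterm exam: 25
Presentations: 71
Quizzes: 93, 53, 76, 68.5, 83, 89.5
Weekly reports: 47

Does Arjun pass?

Quizzes: drop 53 → average of remaining 5 = 410/5 = 82
Weighted total:
  Lab reports 92.5 × 0.11 = 10.175
  Case studies 66 × 0.34 = 22.44
  Midterm exam 25 × 0.09 = 2.25
  Presentations 71 × 0.1 = 7.1
  Quizzes 82 × 0.17 = 13.94
  Weekly reports 47 × 0.19 = 8.93
Sum = 64.835
64.835 ≥ 60 → Satisfactory

Satisfactory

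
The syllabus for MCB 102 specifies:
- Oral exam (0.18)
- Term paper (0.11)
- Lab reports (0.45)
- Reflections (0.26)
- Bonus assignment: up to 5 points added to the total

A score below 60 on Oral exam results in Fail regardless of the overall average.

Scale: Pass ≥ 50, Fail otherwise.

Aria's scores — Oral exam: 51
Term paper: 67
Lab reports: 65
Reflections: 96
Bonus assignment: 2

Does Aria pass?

Oral exam score 51 < 60: minimum not met.
Weighted total:
  Oral exam 51 × 0.18 = 9.18
  Term paper 67 × 0.11 = 7.37
  Lab reports 65 × 0.45 = 29.25
  Reflections 96 × 0.26 = 24.96
Sum = 70.76
Bonus assignment: 70.76 + 2 = 72.76
Because the Oral exam minimum was not met, the result is Fail.

Fail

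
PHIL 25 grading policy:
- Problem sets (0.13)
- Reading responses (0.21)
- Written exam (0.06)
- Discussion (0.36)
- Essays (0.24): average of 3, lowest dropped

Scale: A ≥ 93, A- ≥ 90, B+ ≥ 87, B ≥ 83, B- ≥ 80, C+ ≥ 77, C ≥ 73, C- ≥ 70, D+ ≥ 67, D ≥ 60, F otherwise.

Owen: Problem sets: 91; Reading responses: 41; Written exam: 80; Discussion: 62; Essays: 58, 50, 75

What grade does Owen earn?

D

Essays: drop 50 → average of remaining 2 = 133/2 = 66.5
Weighted total:
  Problem sets 91 × 0.13 = 11.83
  Reading responses 41 × 0.21 = 8.61
  Written exam 80 × 0.06 = 4.8
  Discussion 62 × 0.36 = 22.32
  Essays 66.5 × 0.24 = 15.96
Sum = 63.52
63.52 is ≥ 60 and < 67 → D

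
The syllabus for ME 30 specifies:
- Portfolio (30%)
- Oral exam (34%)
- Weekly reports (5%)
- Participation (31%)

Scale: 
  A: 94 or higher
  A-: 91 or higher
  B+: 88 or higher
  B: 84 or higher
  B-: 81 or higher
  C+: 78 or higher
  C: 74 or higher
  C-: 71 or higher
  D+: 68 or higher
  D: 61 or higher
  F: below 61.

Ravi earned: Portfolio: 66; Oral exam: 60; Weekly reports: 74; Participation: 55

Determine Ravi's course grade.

Weighted total:
  Portfolio 66 × 0.3 = 19.8
  Oral exam 60 × 0.34 = 20.4
  Weekly reports 74 × 0.05 = 3.7
  Participation 55 × 0.31 = 17.05
Sum = 60.95
60.95 < 61 → F

F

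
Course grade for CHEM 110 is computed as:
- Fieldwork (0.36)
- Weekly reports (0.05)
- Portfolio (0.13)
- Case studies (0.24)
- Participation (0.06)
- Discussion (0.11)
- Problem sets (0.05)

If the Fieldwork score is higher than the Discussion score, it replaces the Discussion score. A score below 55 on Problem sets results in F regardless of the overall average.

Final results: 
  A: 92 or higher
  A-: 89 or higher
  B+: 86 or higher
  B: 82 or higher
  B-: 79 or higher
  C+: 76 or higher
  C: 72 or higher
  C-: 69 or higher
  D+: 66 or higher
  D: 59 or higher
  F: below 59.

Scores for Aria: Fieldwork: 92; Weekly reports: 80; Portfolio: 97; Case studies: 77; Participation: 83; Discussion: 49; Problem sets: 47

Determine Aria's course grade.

F

Fieldwork (92) > Discussion (49), so Discussion counts as 92.
Problem sets score 47 < 55: minimum not met.
Weighted total:
  Fieldwork 92 × 0.36 = 33.12
  Weekly reports 80 × 0.05 = 4
  Portfolio 97 × 0.13 = 12.61
  Case studies 77 × 0.24 = 18.48
  Participation 83 × 0.06 = 4.98
  Discussion 92 × 0.11 = 10.12
  Problem sets 47 × 0.05 = 2.35
Sum = 85.66
Because the Problem sets minimum was not met, the result is F.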